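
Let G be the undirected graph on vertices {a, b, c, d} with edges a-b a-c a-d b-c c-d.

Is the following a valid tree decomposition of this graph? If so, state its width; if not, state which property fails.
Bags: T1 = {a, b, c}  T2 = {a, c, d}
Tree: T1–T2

Every vertex of G appears in some bag (union = {a, b, c, d}); every edge is covered by a bag; and for each vertex v the set of bags containing v is connected in the bag tree. The decomposition is therefore valid. The largest bag has 3 vertices, so the width is 2.

Yes; width 2.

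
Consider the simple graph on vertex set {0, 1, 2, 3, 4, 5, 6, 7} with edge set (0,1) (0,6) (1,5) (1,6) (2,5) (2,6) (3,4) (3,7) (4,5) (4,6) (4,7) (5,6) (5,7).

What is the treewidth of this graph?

A width-2 tree decomposition is:
Bags: B1 = {4, 5, 7}  B2 = {4, 5, 6}  B3 = {3, 4, 7}  B4 = {1, 5, 6}  B5 = {2, 5, 6}  B6 = {0, 1, 6}
Tree: B1–B2, B1–B3, B2–B4, B4–B5, B4–B6
Every bag has size at most 3, so the width is 3 − 1 = 2 and tw(G) ≤ 2. For the lower bound, the 3 vertices {0, 1, 6} are pairwise adjacent, and any tree decomposition puts a clique entirely inside one bag — forcing width ≥ 2. Hence tw(G) = 2 exactly.

2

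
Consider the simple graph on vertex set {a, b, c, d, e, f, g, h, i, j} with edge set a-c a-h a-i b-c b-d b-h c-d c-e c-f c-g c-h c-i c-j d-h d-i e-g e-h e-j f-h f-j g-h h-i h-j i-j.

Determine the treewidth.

A width-3 tree decomposition is:
Bags: B1 = {c, d, h, i}  B2 = {c, h, i, j}  B3 = {a, c, h, i}  B4 = {b, c, d, h}  B5 = {c, e, h, j}  B6 = {c, e, g, h}  B7 = {c, f, h, j}
Tree: B1–B2, B2–B3, B1–B4, B2–B5, B5–B6, B5–B7
The largest bag has 4 vertices, giving width 3; this decomposition certifies tw(G) ≤ 3. Conversely, {c, f, h, j} is a clique of size 4, and the vertices of any clique must share a bag in every tree decomposition; so some bag has ≥ 4 vertices and tw(G) ≥ 3. Therefore the treewidth is 3.

3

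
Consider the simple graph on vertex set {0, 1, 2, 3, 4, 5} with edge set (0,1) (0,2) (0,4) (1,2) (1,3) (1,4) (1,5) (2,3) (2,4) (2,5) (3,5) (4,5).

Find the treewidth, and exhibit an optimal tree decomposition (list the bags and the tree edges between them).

The largest bag has 4 vertices, giving width 3; this decomposition certifies tw(G) ≤ 3. For the lower bound, the 4 vertices {1, 2, 3, 5} are pairwise adjacent, and any tree decomposition puts a clique entirely inside one bag — forcing width ≥ 3. Hence tw(G) = 3 exactly.

Treewidth 3.
One optimal decomposition is:
Bags: B1 = {1, 2, 4, 5}  B2 = {1, 2, 3, 5}  B3 = {0, 1, 2, 4}
Tree: B1–B2, B1–B3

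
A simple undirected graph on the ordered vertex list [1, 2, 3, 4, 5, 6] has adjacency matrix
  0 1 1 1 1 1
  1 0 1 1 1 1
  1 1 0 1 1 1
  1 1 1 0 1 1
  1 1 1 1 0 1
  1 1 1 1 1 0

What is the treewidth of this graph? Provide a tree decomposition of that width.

Treewidth 5.
Bags: B1 = {1, 2, 3, 4, 5, 6}
Tree: (single bag)

A single bag containing all 6 vertices is trivially a valid decomposition of width 5. For the lower bound, the 6 vertices {1, 2, 3, 4, 5, 6} are pairwise adjacent, and any tree decomposition puts a clique entirely inside one bag — forcing width ≥ 5. Hence tw(G) = 5 exactly.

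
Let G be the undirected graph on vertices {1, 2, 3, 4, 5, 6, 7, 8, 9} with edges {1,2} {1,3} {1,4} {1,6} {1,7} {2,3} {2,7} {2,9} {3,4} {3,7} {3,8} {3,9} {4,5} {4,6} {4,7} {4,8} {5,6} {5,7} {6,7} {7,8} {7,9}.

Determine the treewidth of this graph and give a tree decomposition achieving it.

Each bag holds 4 vertices, so the decomposition has width 3, which upper-bounds the treewidth. Conversely, {3, 4, 7, 8} is a clique of size 4, and the vertices of any clique must share a bag in every tree decomposition; so some bag has ≥ 4 vertices and tw(G) ≥ 3. The upper and lower bounds meet at 3, so that is the treewidth.

Treewidth 3.
Bags: B1 = {1, 2, 3, 7}  B2 = {1, 3, 4, 7}  B3 = {2, 3, 7, 9}  B4 = {3, 4, 7, 8}  B5 = {1, 4, 6, 7}  B6 = {4, 5, 6, 7}
Tree: B1–B2, B1–B3, B2–B4, B2–B5, B5–B6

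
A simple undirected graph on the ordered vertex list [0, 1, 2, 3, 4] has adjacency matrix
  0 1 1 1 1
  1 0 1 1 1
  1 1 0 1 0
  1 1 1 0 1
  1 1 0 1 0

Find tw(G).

3

A width-3 tree decomposition is:
Bags: B1 = {0, 1, 3, 4}  B2 = {0, 1, 2, 3}
Tree: B1–B2
Every bag has size at most 4, so the width is 4 − 1 = 3 and tw(G) ≤ 3. For the lower bound, the 4 vertices {0, 1, 2, 3} are pairwise adjacent, and any tree decomposition puts a clique entirely inside one bag — forcing width ≥ 3. Combining the bounds, tw(G) = 3.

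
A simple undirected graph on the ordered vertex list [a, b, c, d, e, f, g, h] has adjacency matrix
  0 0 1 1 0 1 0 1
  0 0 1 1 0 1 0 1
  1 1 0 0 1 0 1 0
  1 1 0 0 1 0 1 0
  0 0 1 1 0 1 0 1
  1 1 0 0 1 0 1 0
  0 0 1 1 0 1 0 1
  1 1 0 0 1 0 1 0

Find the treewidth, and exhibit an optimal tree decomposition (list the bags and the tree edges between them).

Treewidth 4.
One optimal decomposition is:
Bags: B1 = {a, c, d, f, h}  B2 = {b, c, d, f, h}  B3 = {c, d, f, g, h}  B4 = {c, d, e, f, h}
Tree: B1–B2, B2–B3, B3–B4

The largest bag has 5 vertices, giving width 4; this decomposition certifies tw(G) ≤ 4. For the lower bound: the 5 vertex sets {a,d}, {b,h}, {c,g}, {f}, {e} are disjoint, each induces a connected subgraph, and every pair is joined by at least one edge of G. Contracting each set to a single vertex therefore yields K_{5} as a minor, and since treewidth is minor-monotone, tw(G) ≥ tw(K_{5}) = 4. Hence tw(G) = 4 exactly.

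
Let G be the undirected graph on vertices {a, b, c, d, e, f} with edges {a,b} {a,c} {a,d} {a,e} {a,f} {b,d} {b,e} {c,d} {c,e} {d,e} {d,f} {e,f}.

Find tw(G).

3

A width-3 tree decomposition is:
Bags: B1 = {a, b, d, e}  B2 = {a, c, d, e}  B3 = {a, d, e, f}
Tree: B1–B2, B1–B3
Each bag holds 4 vertices, so the decomposition has width 3, which upper-bounds the treewidth. For the lower bound, the 4 vertices {a, c, d, e} are pairwise adjacent, and any tree decomposition puts a clique entirely inside one bag — forcing width ≥ 3. The upper and lower bounds meet at 3, so that is the treewidth.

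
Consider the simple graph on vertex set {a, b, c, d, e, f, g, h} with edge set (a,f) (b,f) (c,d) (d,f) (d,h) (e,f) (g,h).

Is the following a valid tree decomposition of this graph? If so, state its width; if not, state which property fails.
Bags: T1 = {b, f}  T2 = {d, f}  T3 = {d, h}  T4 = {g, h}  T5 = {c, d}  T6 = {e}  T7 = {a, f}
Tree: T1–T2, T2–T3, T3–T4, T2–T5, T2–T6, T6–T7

A tree decomposition must satisfy three properties: every vertex lies in some bag; for every edge, both endpoints lie together in some bag; and for every vertex, the bags containing it form a connected subtree. Here edge (f,e) lies in no bag, so the decomposition is invalid.

No — edge (f,e) lies in no bag.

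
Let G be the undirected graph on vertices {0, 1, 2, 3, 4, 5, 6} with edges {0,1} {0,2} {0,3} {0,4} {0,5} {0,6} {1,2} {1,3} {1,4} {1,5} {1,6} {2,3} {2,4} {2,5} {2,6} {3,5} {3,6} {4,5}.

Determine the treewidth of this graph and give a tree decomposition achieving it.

Treewidth 4.
Bags: B1 = {0, 1, 2, 3, 5}  B2 = {0, 1, 2, 4, 5}  B3 = {0, 1, 2, 3, 6}
Tree: B1–B2, B1–B3

Every bag has size at most 5, so the width is 5 − 1 = 4 and tw(G) ≤ 4. Conversely, {0, 1, 2, 3, 5} is a clique of size 5, and the vertices of any clique must share a bag in every tree decomposition; so some bag has ≥ 5 vertices and tw(G) ≥ 4. Combining the bounds, tw(G) = 4.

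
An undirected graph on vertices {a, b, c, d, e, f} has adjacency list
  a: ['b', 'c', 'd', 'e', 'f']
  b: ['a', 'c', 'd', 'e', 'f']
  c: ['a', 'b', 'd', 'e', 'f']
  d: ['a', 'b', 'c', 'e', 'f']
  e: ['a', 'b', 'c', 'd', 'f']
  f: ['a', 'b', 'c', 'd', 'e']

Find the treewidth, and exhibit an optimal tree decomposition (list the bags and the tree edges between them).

With just one bag of size 6, the width is 6 − 1 = 5, so tw(G) ≤ 5. For the lower bound, the 6 vertices {a, b, c, d, e, f} are pairwise adjacent, and any tree decomposition puts a clique entirely inside one bag — forcing width ≥ 5. Combining the bounds, tw(G) = 5.

Treewidth 5.
One optimal decomposition is:
Bags: B1 = {a, b, c, d, e, f}
Tree: (single bag)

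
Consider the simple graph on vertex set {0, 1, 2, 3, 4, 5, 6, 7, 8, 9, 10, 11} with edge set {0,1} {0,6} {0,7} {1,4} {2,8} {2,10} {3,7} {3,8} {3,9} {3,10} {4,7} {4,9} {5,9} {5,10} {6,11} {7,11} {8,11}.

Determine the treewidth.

3

A width-3 tree decomposition is:
Bags: B1 = {2, 5, 9, 10}  B2 = {2, 3, 9, 10}  B3 = {2, 3, 8, 9}  B4 = {3, 4, 8, 9}  B5 = {3, 4, 7, 8}  B6 = {4, 7, 8, 11}  B7 = {1, 4, 7, 11}  B8 = {0, 1, 7, 11}  B9 = {0, 1, 6, 11}
Tree: B1–B2, B2–B3, B3–B4, B4–B5, B5–B6, B6–B7, B7–B8, B8–B9
Each bag holds 4 vertices, so the decomposition has width 3, which upper-bounds the treewidth. For the lower bound: the 4 vertex sets {2,5,10}, {9}, {3}, {4,7,8,11} are disjoint, each induces a connected subgraph, and every pair is joined by at least one edge of G. Contracting each set to a single vertex therefore yields K_{4} as a minor, and since treewidth is minor-monotone, tw(G) ≥ tw(K_{4}) = 3. Combining the bounds, tw(G) = 3.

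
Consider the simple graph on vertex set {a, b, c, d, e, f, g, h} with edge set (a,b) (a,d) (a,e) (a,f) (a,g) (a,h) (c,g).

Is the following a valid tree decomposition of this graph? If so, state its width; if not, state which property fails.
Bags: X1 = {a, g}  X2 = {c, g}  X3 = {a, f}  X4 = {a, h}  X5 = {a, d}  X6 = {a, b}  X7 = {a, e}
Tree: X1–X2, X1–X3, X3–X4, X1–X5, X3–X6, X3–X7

Yes; width 1.

Every vertex of G appears in some bag (union = {a, b, c, d, e, f, g, h}); every edge is covered by a bag; and for each vertex v the set of bags containing v is connected in the bag tree. The decomposition is therefore valid. The largest bag has 2 vertices, so the width is 1.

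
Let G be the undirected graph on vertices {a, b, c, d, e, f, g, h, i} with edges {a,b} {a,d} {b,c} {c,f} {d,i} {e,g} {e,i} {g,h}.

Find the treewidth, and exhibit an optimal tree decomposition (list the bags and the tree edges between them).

Every bag has size at most 2, so the width is 2 − 1 = 1 and tw(G) ≤ 1. Since G has at least one edge (e.g. h–g), it is not an edgeless graph, so tw(G) ≥ 1. Therefore the treewidth is 1.

Treewidth 1.
One such decomposition:
Bags: B1 = {g, h}  B2 = {e, g}  B3 = {e, i}  B4 = {d, i}  B5 = {a, d}  B6 = {a, b}  B7 = {b, c}  B8 = {c, f}
Tree: B1–B2, B2–B3, B3–B4, B4–B5, B5–B6, B6–B7, B7–B8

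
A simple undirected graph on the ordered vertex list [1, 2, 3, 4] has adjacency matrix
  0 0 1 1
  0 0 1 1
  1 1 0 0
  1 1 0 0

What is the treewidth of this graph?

A width-2 tree decomposition is:
Bags: B1 = {2, 3, 4}  B2 = {1, 3, 4}
Tree: B1–B2
Each bag holds 3 vertices, so the decomposition has width 2, which upper-bounds the treewidth. The edges 3–2–4–1–3 form a cycle, so G is not a tree and its treewidth is at least 2. Therefore the treewidth is 2.

2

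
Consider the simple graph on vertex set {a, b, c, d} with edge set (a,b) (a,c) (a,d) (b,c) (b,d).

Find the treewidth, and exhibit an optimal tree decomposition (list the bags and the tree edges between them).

The largest bag has 3 vertices, giving width 2; this decomposition certifies tw(G) ≤ 2. Conversely, {a, b, d} is a clique of size 3, and the vertices of any clique must share a bag in every tree decomposition; so some bag has ≥ 3 vertices and tw(G) ≥ 2. Hence tw(G) = 2 exactly.

Treewidth 2.
Bags: B1 = {a, b, d}  B2 = {a, b, c}
Tree: B1–B2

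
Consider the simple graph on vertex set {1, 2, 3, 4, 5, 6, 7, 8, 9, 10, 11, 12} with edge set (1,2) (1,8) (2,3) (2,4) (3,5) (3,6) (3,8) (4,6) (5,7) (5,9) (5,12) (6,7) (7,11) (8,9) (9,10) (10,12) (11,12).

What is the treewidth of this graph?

3

A width-3 tree decomposition is:
Bags: B1 = {9, 10, 11, 12}  B2 = {5, 9, 11, 12}  B3 = {5, 7, 9, 11}  B4 = {5, 7, 8, 9}  B5 = {3, 5, 7, 8}  B6 = {3, 6, 7, 8}  B7 = {1, 3, 6, 8}  B8 = {1, 2, 3, 6}  B9 = {1, 2, 4, 6}
Tree: B1–B2, B2–B3, B3–B4, B4–B5, B5–B6, B6–B7, B7–B8, B8–B9
Every bag has size at most 4, so the width is 4 − 1 = 3 and tw(G) ≤ 3. For the lower bound: the 4 vertex sets {10,11,12}, {9}, {5}, {3,6,7,8} are disjoint, each induces a connected subgraph, and every pair is joined by at least one edge of G. Contracting each set to a single vertex therefore yields K_{4} as a minor, and since treewidth is minor-monotone, tw(G) ≥ tw(K_{4}) = 3. Therefore the treewidth is 3.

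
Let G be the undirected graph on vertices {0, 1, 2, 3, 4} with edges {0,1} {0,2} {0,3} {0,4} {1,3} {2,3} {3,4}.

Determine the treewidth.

A width-2 tree decomposition is:
Bags: B1 = {0, 1, 3}  B2 = {0, 2, 3}  B3 = {0, 3, 4}
Tree: B1–B2, B2–B3
Every bag has size at most 3, so the width is 3 − 1 = 2 and tw(G) ≤ 2. On the other hand G contains the 3-clique {0, 1, 3}. A clique must lie in a single bag of any decomposition, so no decomposition can have width below 2. The upper and lower bounds meet at 2, so that is the treewidth.

2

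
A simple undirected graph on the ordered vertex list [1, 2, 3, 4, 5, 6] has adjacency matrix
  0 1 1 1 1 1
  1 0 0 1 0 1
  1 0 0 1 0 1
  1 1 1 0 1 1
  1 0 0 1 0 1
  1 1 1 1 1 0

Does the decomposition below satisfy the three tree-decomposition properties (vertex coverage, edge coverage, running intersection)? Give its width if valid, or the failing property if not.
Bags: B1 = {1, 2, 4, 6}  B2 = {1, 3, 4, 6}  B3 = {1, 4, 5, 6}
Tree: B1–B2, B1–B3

Vertex coverage: the bags together contain {1, 2, 3, 4, 5, 6}, the full vertex set. Edge coverage: each edge of G has both endpoints in at least one bag. Running intersection: for every vertex, the bags containing it form a connected subtree. All three properties hold, so this is a valid tree decomposition of width max|bag| − 1 = 3, and hence tw(G) ≤ 3.

Yes; width 3.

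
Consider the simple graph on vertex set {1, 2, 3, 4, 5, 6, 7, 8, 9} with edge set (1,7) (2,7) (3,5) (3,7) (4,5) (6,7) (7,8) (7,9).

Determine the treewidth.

A width-1 tree decomposition is:
Bags: B1 = {6, 7}  B2 = {7, 9}  B3 = {7, 8}  B4 = {3, 7}  B5 = {2, 7}  B6 = {3, 5}  B7 = {1, 7}  B8 = {4, 5}
Tree: B1–B2, B1–B3, B3–B4, B4–B5, B4–B6, B4–B7, B6–B8
Every bag has size at most 2, so the width is 2 − 1 = 1 and tw(G) ≤ 1. Since G has at least one edge (e.g. 7–6), it is not an edgeless graph, so tw(G) ≥ 1. Therefore the treewidth is 1.

1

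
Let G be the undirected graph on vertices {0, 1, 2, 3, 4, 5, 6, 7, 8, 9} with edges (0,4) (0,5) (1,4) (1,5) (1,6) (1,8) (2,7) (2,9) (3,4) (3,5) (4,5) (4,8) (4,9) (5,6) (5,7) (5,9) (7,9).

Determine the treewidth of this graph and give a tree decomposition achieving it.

Every bag has size at most 3, so the width is 3 − 1 = 2 and tw(G) ≤ 2. On the other hand G contains the 3-clique {1, 4, 8}. A clique must lie in a single bag of any decomposition, so no decomposition can have width below 2. The upper and lower bounds meet at 2, so that is the treewidth.

Treewidth 2.
One optimal decomposition is:
Bags: B1 = {1, 5, 6}  B2 = {1, 4, 5}  B3 = {4, 5, 9}  B4 = {5, 7, 9}  B5 = {2, 7, 9}  B6 = {1, 4, 8}  B7 = {3, 4, 5}  B8 = {0, 4, 5}
Tree: B1–B2, B2–B3, B3–B4, B4–B5, B2–B6, B2–B7, B2–B8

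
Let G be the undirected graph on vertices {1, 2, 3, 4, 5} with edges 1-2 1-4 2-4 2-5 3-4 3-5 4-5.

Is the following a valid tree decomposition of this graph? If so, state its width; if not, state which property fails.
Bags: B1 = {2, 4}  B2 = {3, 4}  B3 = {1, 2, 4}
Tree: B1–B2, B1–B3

A tree decomposition must satisfy three properties: every vertex lies in some bag; for every edge, both endpoints lie together in some bag; and for every vertex, the bags containing it form a connected subtree. Here vertex 5 appears in no bag, so the decomposition is invalid.

No — vertex 5 appears in no bag.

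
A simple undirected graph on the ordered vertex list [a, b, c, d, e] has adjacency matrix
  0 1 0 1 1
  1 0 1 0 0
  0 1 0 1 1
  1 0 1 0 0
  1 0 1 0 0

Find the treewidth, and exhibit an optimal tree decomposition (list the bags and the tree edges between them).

Every bag has size at most 3, so the width is 3 − 1 = 2 and tw(G) ≤ 2. For the lower bound, G contains the cycle b–c–e–a–b, so G is not a forest; only forests have treewidth ≤ 1, hence tw(G) ≥ 2. Hence tw(G) = 2 exactly.

Treewidth 2.
One such decomposition:
Bags: B1 = {a, b, c}  B2 = {a, c, e}  B3 = {a, c, d}
Tree: B1–B2, B2–B3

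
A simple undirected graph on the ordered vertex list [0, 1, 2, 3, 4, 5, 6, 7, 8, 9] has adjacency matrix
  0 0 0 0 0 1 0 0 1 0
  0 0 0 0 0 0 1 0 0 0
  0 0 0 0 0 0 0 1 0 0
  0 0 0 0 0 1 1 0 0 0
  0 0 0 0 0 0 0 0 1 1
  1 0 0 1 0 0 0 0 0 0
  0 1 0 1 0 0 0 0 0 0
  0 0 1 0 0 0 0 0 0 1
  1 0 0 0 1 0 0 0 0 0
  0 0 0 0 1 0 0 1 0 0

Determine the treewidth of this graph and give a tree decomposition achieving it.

Every bag has size at most 2, so the width is 2 − 1 = 1 and tw(G) ≤ 1. Since G has at least one edge (e.g. 1–6), it is not an edgeless graph, so tw(G) ≥ 1. Combining the bounds, tw(G) = 1.

Treewidth 1.
One optimal decomposition is:
Bags: B1 = {1, 6}  B2 = {3, 6}  B3 = {3, 5}  B4 = {0, 5}  B5 = {0, 8}  B6 = {4, 8}  B7 = {4, 9}  B8 = {7, 9}  B9 = {2, 7}
Tree: B1–B2, B2–B3, B3–B4, B4–B5, B5–B6, B6–B7, B7–B8, B8–B9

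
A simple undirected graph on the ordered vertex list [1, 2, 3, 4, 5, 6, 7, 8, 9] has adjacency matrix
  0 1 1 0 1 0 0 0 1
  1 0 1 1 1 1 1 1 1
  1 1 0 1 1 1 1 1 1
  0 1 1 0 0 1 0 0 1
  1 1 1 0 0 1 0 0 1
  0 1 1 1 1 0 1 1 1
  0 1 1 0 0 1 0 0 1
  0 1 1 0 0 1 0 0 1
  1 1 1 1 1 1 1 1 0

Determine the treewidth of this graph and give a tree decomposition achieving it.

Treewidth 4.
One optimal decomposition is:
Bags: B1 = {1, 2, 3, 5, 9}  B2 = {2, 3, 5, 6, 9}  B3 = {2, 3, 4, 6, 9}  B4 = {2, 3, 6, 7, 9}  B5 = {2, 3, 6, 8, 9}
Tree: B1–B2, B2–B3, B3–B4, B3–B5

Every bag has size at most 5, so the width is 5 − 1 = 4 and tw(G) ≤ 4. Conversely, {1, 2, 3, 5, 9} is a clique of size 5, and the vertices of any clique must share a bag in every tree decomposition; so some bag has ≥ 5 vertices and tw(G) ≥ 4. Combining the bounds, tw(G) = 4.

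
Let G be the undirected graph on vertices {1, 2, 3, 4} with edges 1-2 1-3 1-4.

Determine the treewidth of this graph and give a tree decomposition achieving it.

Each bag holds 2 vertices, so the decomposition has width 1, which upper-bounds the treewidth. Any graph with an edge has treewidth ≥ 1, and G has the edge 2–1. The upper and lower bounds meet at 1, so that is the treewidth.

Treewidth 1.
One such decomposition:
Bags: B1 = {1, 2}  B2 = {1, 3}  B3 = {1, 4}
Tree: B1–B2, B1–B3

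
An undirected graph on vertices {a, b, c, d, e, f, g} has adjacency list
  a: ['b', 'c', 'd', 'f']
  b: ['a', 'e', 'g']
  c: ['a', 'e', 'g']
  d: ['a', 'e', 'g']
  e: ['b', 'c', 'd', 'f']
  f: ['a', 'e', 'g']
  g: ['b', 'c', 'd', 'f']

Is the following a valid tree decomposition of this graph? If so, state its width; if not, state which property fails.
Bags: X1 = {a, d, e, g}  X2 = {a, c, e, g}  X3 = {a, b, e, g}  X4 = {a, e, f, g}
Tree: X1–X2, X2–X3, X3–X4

Yes; width 3.

Vertex coverage: the bags together contain {a, b, c, d, e, f, g}, the full vertex set. Edge coverage: each edge of G has both endpoints in at least one bag. Running intersection: for every vertex, the bags containing it form a connected subtree. All three properties hold, so this is a valid tree decomposition of width max|bag| − 1 = 3, and hence tw(G) ≤ 3.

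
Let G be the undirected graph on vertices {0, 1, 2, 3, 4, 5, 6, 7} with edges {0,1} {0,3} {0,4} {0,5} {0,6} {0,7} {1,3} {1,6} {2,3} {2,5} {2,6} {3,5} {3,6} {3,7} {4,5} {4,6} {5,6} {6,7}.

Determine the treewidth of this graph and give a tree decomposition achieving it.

Every bag has size at most 4, so the width is 4 − 1 = 3 and tw(G) ≤ 3. For the lower bound, the 4 vertices {0, 1, 3, 6} are pairwise adjacent, and any tree decomposition puts a clique entirely inside one bag — forcing width ≥ 3. The upper and lower bounds meet at 3, so that is the treewidth.

Treewidth 3.
One such decomposition:
Bags: B1 = {0, 1, 3, 6}  B2 = {0, 3, 5, 6}  B3 = {0, 3, 6, 7}  B4 = {2, 3, 5, 6}  B5 = {0, 4, 5, 6}
Tree: B1–B2, B2–B3, B2–B4, B2–B5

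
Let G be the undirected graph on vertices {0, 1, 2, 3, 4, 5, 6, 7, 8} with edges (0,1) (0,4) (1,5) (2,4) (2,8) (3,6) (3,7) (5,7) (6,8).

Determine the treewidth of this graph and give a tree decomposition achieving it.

Every bag has size at most 3, so the width is 3 − 1 = 2 and tw(G) ≤ 2. The edges 3–6–8–2–4–0–1–5–7–3 form a cycle, so G is not a tree and its treewidth is at least 2. The upper and lower bounds meet at 2, so that is the treewidth.

Treewidth 2.
One such decomposition:
Bags: B1 = {3, 6, 8}  B2 = {2, 3, 8}  B3 = {2, 3, 4}  B4 = {0, 3, 4}  B5 = {0, 1, 3}  B6 = {1, 3, 5}  B7 = {3, 5, 7}
Tree: B1–B2, B2–B3, B3–B4, B4–B5, B5–B6, B6–B7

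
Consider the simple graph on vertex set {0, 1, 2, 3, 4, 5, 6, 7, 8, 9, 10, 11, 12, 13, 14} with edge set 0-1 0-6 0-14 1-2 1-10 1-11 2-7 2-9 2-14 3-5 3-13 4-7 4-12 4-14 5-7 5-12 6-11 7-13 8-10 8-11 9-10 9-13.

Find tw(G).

3

A width-3 tree decomposition is:
Bags: B1 = {0, 6, 8, 11}  B2 = {0, 1, 8, 11}  B3 = {0, 1, 8, 10}  B4 = {0, 1, 10, 14}  B5 = {1, 2, 10, 14}  B6 = {2, 9, 10, 14}  B7 = {2, 4, 9, 14}  B8 = {2, 4, 7, 9}  B9 = {4, 7, 9, 13}  B10 = {4, 7, 12, 13}  B11 = {5, 7, 12, 13}  B12 = {3, 5, 12, 13}
Tree: B1–B2, B2–B3, B3–B4, B4–B5, B5–B6, B6–B7, B7–B8, B8–B9, B9–B10, B10–B11, B11–B12
The largest bag has 4 vertices, giving width 3; this decomposition certifies tw(G) ≤ 3. For the lower bound: the 4 vertex sets {6,8,11}, {0}, {1}, {2,9,10,14} are disjoint, each induces a connected subgraph, and every pair is joined by at least one edge of G. Contracting each set to a single vertex therefore yields K_{4} as a minor, and since treewidth is minor-monotone, tw(G) ≥ tw(K_{4}) = 3. The upper and lower bounds meet at 3, so that is the treewidth.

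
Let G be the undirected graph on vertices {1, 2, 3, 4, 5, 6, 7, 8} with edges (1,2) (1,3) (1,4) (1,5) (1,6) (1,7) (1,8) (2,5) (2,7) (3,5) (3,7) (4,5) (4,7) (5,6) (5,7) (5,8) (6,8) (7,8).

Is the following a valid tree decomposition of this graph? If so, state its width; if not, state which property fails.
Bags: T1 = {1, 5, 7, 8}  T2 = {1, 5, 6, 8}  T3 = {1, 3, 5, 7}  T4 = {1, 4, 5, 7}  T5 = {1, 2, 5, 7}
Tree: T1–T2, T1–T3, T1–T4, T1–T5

Vertex coverage: the bags together contain {1, 2, 3, 4, 5, 6, 7, 8}, the full vertex set. Edge coverage: each edge of G has both endpoints in at least one bag. Running intersection: for every vertex, the bags containing it form a connected subtree. All three properties hold, so this is a valid tree decomposition of width max|bag| − 1 = 3, and hence tw(G) ≤ 3.

Yes; width 3.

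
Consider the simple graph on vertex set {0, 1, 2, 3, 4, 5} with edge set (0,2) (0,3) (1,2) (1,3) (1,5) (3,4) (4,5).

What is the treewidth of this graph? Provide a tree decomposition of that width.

Each bag holds 3 vertices, so the decomposition has width 2, which upper-bounds the treewidth. The edges 0–2–1–3–0 form a cycle, so G is not a tree and its treewidth is at least 2. Therefore the treewidth is 2.

Treewidth 2.
One such decomposition:
Bags: B1 = {0, 2, 3}  B2 = {1, 2, 3}  B3 = {1, 3, 4}  B4 = {1, 4, 5}
Tree: B1–B2, B2–B3, B3–B4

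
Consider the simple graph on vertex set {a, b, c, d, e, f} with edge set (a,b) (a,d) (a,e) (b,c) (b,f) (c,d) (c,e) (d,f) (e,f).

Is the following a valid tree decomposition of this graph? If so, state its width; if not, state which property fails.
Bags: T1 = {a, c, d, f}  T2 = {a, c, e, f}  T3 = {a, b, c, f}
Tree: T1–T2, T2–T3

Every vertex of G appears in some bag (union = {a, b, c, d, e, f}); every edge is covered by a bag; and for each vertex v the set of bags containing v is connected in the bag tree. The decomposition is therefore valid. The largest bag has 4 vertices, so the width is 3.

Yes; width 3.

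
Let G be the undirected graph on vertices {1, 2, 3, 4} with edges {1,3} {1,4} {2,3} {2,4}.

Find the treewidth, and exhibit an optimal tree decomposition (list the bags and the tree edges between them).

Treewidth 2.
One such decomposition:
Bags: B1 = {1, 2, 4}  B2 = {1, 2, 3}
Tree: B1–B2

Every bag has size at most 3, so the width is 3 − 1 = 2 and tw(G) ≤ 2. The edges 1–4–2–3–1 form a cycle, so G is not a tree and its treewidth is at least 2. Combining the bounds, tw(G) = 2.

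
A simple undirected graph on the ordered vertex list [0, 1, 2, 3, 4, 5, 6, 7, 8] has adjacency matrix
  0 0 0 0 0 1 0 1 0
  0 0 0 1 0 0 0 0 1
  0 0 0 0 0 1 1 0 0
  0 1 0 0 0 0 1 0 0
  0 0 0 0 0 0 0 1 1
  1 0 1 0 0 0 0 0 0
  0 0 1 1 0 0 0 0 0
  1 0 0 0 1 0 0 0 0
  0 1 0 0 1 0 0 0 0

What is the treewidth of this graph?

A width-2 tree decomposition is:
Bags: B1 = {1, 3, 8}  B2 = {3, 6, 8}  B3 = {2, 6, 8}  B4 = {2, 5, 8}  B5 = {0, 5, 8}  B6 = {0, 7, 8}  B7 = {4, 7, 8}
Tree: B1–B2, B2–B3, B3–B4, B4–B5, B5–B6, B6–B7
Every bag has size at most 3, so the width is 3 − 1 = 2 and tw(G) ≤ 2. For the lower bound, G contains the cycle 8–1–3–6–2–5–0–7–4–8, so G is not a forest; only forests have treewidth ≤ 1, hence tw(G) ≥ 2. Therefore the treewidth is 2.

2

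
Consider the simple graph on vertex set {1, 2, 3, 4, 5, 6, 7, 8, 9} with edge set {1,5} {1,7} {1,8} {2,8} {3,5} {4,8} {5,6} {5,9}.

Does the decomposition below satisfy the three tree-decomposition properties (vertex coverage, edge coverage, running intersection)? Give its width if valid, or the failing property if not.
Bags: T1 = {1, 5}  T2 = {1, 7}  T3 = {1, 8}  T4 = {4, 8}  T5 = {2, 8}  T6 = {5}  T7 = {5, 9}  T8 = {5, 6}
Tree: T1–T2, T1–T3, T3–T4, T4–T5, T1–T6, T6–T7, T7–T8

No — vertex 3 appears in no bag.

A tree decomposition must satisfy three properties: every vertex lies in some bag; for every edge, both endpoints lie together in some bag; and for every vertex, the bags containing it form a connected subtree. Here vertex 3 appears in no bag, so the decomposition is invalid.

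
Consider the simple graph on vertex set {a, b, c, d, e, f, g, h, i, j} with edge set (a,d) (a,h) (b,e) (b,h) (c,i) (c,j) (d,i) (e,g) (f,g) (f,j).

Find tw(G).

2

A width-2 tree decomposition is:
Bags: B1 = {b, e, g}  B2 = {b, g, h}  B3 = {a, g, h}  B4 = {a, d, g}  B5 = {d, g, i}  B6 = {c, g, i}  B7 = {c, g, j}  B8 = {f, g, j}
Tree: B1–B2, B2–B3, B3–B4, B4–B5, B5–B6, B6–B7, B7–B8
Each bag holds 3 vertices, so the decomposition has width 2, which upper-bounds the treewidth. Since g–e–b–h–a–d–i–c–j–f–g is a cycle in G, G is not acyclic. Forests are exactly the graphs of treewidth ≤ 1, so tw(G) ≥ 2. Therefore the treewidth is 2.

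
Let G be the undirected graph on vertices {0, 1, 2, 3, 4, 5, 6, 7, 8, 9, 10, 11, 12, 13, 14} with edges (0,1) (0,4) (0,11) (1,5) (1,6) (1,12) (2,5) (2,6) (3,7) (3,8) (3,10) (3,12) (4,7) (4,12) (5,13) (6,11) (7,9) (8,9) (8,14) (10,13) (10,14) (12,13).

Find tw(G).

3

A width-3 tree decomposition is:
Bags: B1 = {8, 9, 10, 14}  B2 = {3, 8, 9, 10}  B3 = {3, 7, 9, 10}  B4 = {3, 7, 10, 13}  B5 = {3, 7, 12, 13}  B6 = {4, 7, 12, 13}  B7 = {4, 5, 12, 13}  B8 = {1, 4, 5, 12}  B9 = {0, 1, 4, 5}  B10 = {0, 1, 2, 5}  B11 = {0, 1, 2, 6}  B12 = {0, 2, 6, 11}
Tree: B1–B2, B2–B3, B3–B4, B4–B5, B5–B6, B6–B7, B7–B8, B8–B9, B9–B10, B10–B11, B11–B12
Every bag has size at most 4, so the width is 4 − 1 = 3 and tw(G) ≤ 3. For the lower bound: the 4 vertex sets {8,9,14}, {10}, {3}, {4,7,12,13} are disjoint, each induces a connected subgraph, and every pair is joined by at least one edge of G. Contracting each set to a single vertex therefore yields K_{4} as a minor, and since treewidth is minor-monotone, tw(G) ≥ tw(K_{4}) = 3. Combining the bounds, tw(G) = 3.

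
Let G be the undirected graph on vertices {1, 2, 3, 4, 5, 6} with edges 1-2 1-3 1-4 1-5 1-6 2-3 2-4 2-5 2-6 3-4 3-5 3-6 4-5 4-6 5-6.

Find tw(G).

5

A width-5 tree decomposition is:
Bags: B1 = {1, 2, 3, 4, 5, 6}
Tree: (single bag)
A single bag containing all 6 vertices is trivially a valid decomposition of width 5. On the other hand G contains the 6-clique {1, 2, 3, 4, 5, 6}. A clique must lie in a single bag of any decomposition, so no decomposition can have width below 5. Therefore the treewidth is 5.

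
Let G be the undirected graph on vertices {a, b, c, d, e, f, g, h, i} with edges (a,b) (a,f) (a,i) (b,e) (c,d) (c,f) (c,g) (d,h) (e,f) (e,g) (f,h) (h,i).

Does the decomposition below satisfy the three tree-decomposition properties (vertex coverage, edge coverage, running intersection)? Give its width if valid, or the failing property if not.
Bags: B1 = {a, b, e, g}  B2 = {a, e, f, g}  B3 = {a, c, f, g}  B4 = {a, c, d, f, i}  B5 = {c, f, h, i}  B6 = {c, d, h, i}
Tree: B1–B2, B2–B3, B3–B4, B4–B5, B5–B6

A tree decomposition must satisfy three properties: every vertex lies in some bag; for every edge, both endpoints lie together in some bag; and for every vertex, the bags containing it form a connected subtree. Here bags containing vertex d are not connected in the tree, so the decomposition is invalid.

No — bags containing vertex d are not connected in the tree.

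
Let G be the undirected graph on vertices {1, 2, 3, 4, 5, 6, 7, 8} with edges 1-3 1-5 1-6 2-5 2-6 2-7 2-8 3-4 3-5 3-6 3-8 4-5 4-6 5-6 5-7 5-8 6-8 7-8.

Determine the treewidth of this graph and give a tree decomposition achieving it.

Treewidth 3.
Bags: B1 = {3, 5, 6, 8}  B2 = {3, 4, 5, 6}  B3 = {1, 3, 5, 6}  B4 = {2, 5, 6, 8}  B5 = {2, 5, 7, 8}
Tree: B1–B2, B1–B3, B1–B4, B4–B5

Every bag has size at most 4, so the width is 4 − 1 = 3 and tw(G) ≤ 3. Conversely, {2, 5, 6, 8} is a clique of size 4, and the vertices of any clique must share a bag in every tree decomposition; so some bag has ≥ 4 vertices and tw(G) ≥ 3. Therefore the treewidth is 3.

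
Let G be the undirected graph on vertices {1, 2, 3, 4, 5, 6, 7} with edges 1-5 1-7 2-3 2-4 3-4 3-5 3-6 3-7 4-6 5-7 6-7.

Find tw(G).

A width-2 tree decomposition is:
Bags: B1 = {3, 5, 7}  B2 = {1, 5, 7}  B3 = {3, 6, 7}  B4 = {3, 4, 6}  B5 = {2, 3, 4}
Tree: B1–B2, B1–B3, B3–B4, B4–B5
Each bag holds 3 vertices, so the decomposition has width 2, which upper-bounds the treewidth. For the lower bound, the 3 vertices {1, 5, 7} are pairwise adjacent, and any tree decomposition puts a clique entirely inside one bag — forcing width ≥ 2. Hence tw(G) = 2 exactly.

2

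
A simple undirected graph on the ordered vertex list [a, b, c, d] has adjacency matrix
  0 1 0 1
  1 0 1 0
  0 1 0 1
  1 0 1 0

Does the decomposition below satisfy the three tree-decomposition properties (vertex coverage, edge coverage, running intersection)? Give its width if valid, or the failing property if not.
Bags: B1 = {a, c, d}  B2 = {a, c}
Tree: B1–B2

No — vertex b appears in no bag.

A tree decomposition must satisfy three properties: every vertex lies in some bag; for every edge, both endpoints lie together in some bag; and for every vertex, the bags containing it form a connected subtree. Here vertex b appears in no bag, so the decomposition is invalid.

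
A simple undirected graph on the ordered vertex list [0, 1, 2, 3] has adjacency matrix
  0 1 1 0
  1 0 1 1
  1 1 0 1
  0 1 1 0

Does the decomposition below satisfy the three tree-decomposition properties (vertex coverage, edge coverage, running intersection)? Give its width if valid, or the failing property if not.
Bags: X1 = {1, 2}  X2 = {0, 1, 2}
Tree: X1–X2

A tree decomposition must satisfy three properties: every vertex lies in some bag; for every edge, both endpoints lie together in some bag; and for every vertex, the bags containing it form a connected subtree. Here vertex 3 appears in no bag, so the decomposition is invalid.

No — vertex 3 appears in no bag.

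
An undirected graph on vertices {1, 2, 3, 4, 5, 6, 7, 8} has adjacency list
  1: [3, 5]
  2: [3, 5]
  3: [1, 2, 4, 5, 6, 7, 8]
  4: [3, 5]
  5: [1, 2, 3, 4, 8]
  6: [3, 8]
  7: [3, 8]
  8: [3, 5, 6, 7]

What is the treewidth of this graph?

A width-2 tree decomposition is:
Bags: B1 = {1, 3, 5}  B2 = {3, 4, 5}  B3 = {3, 5, 8}  B4 = {3, 6, 8}  B5 = {3, 7, 8}  B6 = {2, 3, 5}
Tree: B1–B2, B1–B3, B3–B4, B4–B5, B2–B6
The largest bag has 3 vertices, giving width 2; this decomposition certifies tw(G) ≤ 2. For the lower bound, the 3 vertices {3, 5, 8} are pairwise adjacent, and any tree decomposition puts a clique entirely inside one bag — forcing width ≥ 2. Therefore the treewidth is 2.

2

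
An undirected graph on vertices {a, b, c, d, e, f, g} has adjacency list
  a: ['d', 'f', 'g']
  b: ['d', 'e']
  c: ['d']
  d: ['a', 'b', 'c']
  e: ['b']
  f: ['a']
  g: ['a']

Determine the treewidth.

1

A width-1 tree decomposition is:
Bags: B1 = {b, d}  B2 = {a, d}  B3 = {c, d}  B4 = {a, g}  B5 = {a, f}  B6 = {b, e}
Tree: B1–B2, B1–B3, B2–B4, B4–B5, B1–B6
Each bag holds 2 vertices, so the decomposition has width 1, which upper-bounds the treewidth. Since G has at least one edge (e.g. b–d), it is not an edgeless graph, so tw(G) ≥ 1. The upper and lower bounds meet at 1, so that is the treewidth.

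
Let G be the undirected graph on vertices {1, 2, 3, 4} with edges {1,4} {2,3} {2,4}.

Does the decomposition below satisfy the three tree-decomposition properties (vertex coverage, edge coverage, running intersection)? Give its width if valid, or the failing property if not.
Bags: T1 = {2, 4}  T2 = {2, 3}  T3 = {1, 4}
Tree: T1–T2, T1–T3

Every vertex of G appears in some bag (union = {1, 2, 3, 4}); every edge is covered by a bag; and for each vertex v the set of bags containing v is connected in the bag tree. The decomposition is therefore valid. The largest bag has 2 vertices, so the width is 1.

Yes; width 1.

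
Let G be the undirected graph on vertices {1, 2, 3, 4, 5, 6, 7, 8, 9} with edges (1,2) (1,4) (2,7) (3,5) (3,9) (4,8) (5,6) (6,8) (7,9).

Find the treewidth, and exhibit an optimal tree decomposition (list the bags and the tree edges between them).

Each bag holds 3 vertices, so the decomposition has width 2, which upper-bounds the treewidth. For the lower bound, G contains the cycle 3–9–7–2–1–4–8–6–5–3, so G is not a forest; only forests have treewidth ≤ 1, hence tw(G) ≥ 2. Therefore the treewidth is 2.

Treewidth 2.
One such decomposition:
Bags: B1 = {3, 7, 9}  B2 = {2, 3, 7}  B3 = {1, 2, 3}  B4 = {1, 3, 4}  B5 = {3, 4, 8}  B6 = {3, 6, 8}  B7 = {3, 5, 6}
Tree: B1–B2, B2–B3, B3–B4, B4–B5, B5–B6, B6–B7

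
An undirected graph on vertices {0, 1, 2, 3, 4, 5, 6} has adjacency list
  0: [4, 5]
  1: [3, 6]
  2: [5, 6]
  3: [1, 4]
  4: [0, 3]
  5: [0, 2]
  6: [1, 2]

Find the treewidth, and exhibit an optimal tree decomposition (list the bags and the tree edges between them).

Treewidth 2.
Bags: B1 = {2, 5, 6}  B2 = {1, 5, 6}  B3 = {1, 3, 5}  B4 = {3, 4, 5}  B5 = {0, 4, 5}
Tree: B1–B2, B2–B3, B3–B4, B4–B5

The largest bag has 3 vertices, giving width 2; this decomposition certifies tw(G) ≤ 2. The edges 5–2–6–1–3–4–0–5 form a cycle, so G is not a tree and its treewidth is at least 2. Therefore the treewidth is 2.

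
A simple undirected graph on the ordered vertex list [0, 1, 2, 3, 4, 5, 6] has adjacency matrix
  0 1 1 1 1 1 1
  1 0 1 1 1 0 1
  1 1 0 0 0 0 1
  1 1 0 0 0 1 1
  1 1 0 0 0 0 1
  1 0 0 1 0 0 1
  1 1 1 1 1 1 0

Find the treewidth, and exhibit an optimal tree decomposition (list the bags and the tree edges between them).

Each bag holds 4 vertices, so the decomposition has width 3, which upper-bounds the treewidth. On the other hand G contains the 4-clique {0, 1, 2, 6}. A clique must lie in a single bag of any decomposition, so no decomposition can have width below 3. Combining the bounds, tw(G) = 3.

Treewidth 3.
One optimal decomposition is:
Bags: B1 = {0, 1, 4, 6}  B2 = {0, 1, 2, 6}  B3 = {0, 1, 3, 6}  B4 = {0, 3, 5, 6}
Tree: B1–B2, B2–B3, B3–B4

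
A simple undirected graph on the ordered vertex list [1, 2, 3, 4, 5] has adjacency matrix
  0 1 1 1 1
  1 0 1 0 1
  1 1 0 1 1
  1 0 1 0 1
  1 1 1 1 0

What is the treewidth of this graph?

A width-3 tree decomposition is:
Bags: B1 = {1, 2, 3, 5}  B2 = {1, 3, 4, 5}
Tree: B1–B2
Each bag holds 4 vertices, so the decomposition has width 3, which upper-bounds the treewidth. On the other hand G contains the 4-clique {1, 2, 3, 5}. A clique must lie in a single bag of any decomposition, so no decomposition can have width below 3. The upper and lower bounds meet at 3, so that is the treewidth.

3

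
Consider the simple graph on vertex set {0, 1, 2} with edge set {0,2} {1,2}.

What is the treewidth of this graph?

1

A width-1 tree decomposition is:
Bags: B1 = {0, 2}  B2 = {1, 2}
Tree: B1–B2
Every bag has size at most 2, so the width is 2 − 1 = 1 and tw(G) ≤ 1. G has an edge, so its treewidth is at least 1. Hence tw(G) = 1 exactly.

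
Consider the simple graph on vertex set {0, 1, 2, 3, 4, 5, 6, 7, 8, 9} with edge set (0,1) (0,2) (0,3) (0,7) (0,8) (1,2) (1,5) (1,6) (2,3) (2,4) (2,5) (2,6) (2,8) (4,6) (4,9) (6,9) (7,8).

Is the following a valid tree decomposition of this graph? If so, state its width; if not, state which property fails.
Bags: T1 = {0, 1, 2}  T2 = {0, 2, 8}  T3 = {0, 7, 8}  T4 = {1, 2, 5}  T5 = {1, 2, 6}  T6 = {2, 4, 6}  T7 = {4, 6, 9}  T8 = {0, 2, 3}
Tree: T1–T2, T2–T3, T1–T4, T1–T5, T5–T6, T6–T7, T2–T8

Yes; width 2.

Vertex coverage: the bags together contain {0, 1, 2, 3, 4, 5, 6, 7, 8, 9}, the full vertex set. Edge coverage: each edge of G has both endpoints in at least one bag. Running intersection: for every vertex, the bags containing it form a connected subtree. All three properties hold, so this is a valid tree decomposition of width max|bag| − 1 = 2, and hence tw(G) ≤ 2.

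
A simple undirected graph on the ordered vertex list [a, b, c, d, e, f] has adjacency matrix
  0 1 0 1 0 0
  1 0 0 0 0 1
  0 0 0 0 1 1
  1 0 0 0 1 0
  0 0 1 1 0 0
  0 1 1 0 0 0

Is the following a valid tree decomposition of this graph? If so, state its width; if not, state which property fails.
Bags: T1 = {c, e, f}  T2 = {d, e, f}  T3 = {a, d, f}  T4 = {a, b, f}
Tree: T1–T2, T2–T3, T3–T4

Yes; width 2.

Vertex coverage: the bags together contain {a, b, c, d, e, f}, the full vertex set. Edge coverage: each edge of G has both endpoints in at least one bag. Running intersection: for every vertex, the bags containing it form a connected subtree. All three properties hold, so this is a valid tree decomposition of width max|bag| − 1 = 2, and hence tw(G) ≤ 2.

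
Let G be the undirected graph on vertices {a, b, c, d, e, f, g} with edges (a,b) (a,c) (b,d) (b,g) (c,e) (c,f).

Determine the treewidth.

1

A width-1 tree decomposition is:
Bags: B1 = {c, f}  B2 = {a, c}  B3 = {a, b}  B4 = {b, g}  B5 = {b, d}  B6 = {c, e}
Tree: B1–B2, B2–B3, B3–B4, B3–B5, B1–B6
The largest bag has 2 vertices, giving width 1; this decomposition certifies tw(G) ≤ 1. Any graph with an edge has treewidth ≥ 1, and G has the edge c–f. The upper and lower bounds meet at 1, so that is the treewidth.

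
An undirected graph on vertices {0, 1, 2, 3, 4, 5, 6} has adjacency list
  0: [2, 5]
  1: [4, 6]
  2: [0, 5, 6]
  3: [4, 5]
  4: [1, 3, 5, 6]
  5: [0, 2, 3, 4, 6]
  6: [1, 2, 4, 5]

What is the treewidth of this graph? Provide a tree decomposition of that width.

Treewidth 2.
Bags: B1 = {3, 4, 5}  B2 = {4, 5, 6}  B3 = {2, 5, 6}  B4 = {0, 2, 5}  B5 = {1, 4, 6}
Tree: B1–B2, B2–B3, B3–B4, B2–B5

The largest bag has 3 vertices, giving width 2; this decomposition certifies tw(G) ≤ 2. On the other hand G contains the 3-clique {1, 4, 6}. A clique must lie in a single bag of any decomposition, so no decomposition can have width below 2. Hence tw(G) = 2 exactly.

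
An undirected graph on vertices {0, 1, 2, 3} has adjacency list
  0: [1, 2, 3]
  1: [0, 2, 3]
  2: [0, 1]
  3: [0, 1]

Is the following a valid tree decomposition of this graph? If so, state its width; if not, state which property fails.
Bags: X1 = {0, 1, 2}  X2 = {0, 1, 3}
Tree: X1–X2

Yes; width 2.

Vertex coverage: the bags together contain {0, 1, 2, 3}, the full vertex set. Edge coverage: each edge of G has both endpoints in at least one bag. Running intersection: for every vertex, the bags containing it form a connected subtree. All three properties hold, so this is a valid tree decomposition of width max|bag| − 1 = 2, and hence tw(G) ≤ 2.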